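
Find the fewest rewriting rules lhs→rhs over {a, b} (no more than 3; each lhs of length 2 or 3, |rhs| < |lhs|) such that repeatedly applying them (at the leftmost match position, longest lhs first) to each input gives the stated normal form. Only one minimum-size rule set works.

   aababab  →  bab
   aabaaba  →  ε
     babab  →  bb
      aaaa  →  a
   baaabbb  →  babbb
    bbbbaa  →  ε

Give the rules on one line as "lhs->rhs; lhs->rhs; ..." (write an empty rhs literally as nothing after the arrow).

  | aababab => ababab => bab
  | aabaaba => abaaba => aba => ε
  | babab => bb
  | aaaa => aaa => aa => a

aa->a; aba->; bba->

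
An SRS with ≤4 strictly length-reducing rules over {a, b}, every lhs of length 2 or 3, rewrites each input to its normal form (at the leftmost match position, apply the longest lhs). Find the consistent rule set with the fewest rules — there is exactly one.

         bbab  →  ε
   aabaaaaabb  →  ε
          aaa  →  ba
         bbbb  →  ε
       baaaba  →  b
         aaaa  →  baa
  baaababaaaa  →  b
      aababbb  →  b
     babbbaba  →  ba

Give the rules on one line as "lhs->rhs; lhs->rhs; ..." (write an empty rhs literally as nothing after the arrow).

  | bbab => bb => ε
  | aabaaaaabb => aaaaaabb => baaaabb => bbaabb => babb => bb => ε
  | aaa => ba
  | bbbb => bb => ε

aaa->ba; ab->; bb->; bba->b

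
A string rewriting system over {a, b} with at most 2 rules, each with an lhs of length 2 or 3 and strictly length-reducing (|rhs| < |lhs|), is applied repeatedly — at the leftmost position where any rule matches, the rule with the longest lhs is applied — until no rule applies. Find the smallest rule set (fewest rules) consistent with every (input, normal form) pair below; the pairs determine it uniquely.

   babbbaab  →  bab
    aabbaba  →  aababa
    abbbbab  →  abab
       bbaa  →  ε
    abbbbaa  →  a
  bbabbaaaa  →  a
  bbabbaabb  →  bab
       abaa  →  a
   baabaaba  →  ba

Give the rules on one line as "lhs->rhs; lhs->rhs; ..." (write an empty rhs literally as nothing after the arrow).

baa->; bb->b

  | babbbaab => babbaab => babaab => bab
  | aabbaba => aababa
  | abbbbab => abbbab => abbab => abab
  | bbaa => baa => ε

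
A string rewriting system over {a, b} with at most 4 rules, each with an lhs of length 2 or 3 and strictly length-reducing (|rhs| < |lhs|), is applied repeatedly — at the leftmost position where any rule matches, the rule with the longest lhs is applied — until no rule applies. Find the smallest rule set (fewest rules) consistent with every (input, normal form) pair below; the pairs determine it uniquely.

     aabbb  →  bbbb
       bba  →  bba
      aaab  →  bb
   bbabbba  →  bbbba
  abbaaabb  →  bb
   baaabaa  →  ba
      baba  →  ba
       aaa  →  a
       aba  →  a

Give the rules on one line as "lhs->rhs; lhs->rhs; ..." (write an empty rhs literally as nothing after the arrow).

  | aabbb => bbbb
  | bba
  | aaab => aab => bb
  | bbabbba => bbbba

aa->a; aab->bb; ab->; baa->ba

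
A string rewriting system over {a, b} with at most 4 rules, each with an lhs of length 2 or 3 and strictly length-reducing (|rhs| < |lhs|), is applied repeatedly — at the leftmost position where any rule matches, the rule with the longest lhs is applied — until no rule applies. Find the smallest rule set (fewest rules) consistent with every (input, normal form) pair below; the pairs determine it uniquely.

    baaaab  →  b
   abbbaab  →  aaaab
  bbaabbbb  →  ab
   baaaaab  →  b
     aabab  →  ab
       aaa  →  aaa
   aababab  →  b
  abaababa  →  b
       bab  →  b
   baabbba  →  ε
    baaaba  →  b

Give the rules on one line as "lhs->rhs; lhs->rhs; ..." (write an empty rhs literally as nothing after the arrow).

  | baaaab => baaab => baab => bab => bb => b
  | abbbaab => aaaab
  | bbaabbbb => baabbbb => babbbb => bbbbb => abb => ab
  | baaaaab => baaaab => baaab => baab => bab => bb => b

aba->; ba->b; bb->b; bbb->a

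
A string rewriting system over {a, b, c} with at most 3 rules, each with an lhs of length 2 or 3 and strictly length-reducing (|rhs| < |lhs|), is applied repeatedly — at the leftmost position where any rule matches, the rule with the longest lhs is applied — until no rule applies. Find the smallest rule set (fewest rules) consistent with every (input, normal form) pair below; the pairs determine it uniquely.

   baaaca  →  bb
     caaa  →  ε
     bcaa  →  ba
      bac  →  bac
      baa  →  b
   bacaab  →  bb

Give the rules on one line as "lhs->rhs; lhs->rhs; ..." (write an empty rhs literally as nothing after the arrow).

aa->; aaa->b; ca->

  | baaaca => bbca => bb
  | caaa => aa => ε
  | bcaa => ba
  | bac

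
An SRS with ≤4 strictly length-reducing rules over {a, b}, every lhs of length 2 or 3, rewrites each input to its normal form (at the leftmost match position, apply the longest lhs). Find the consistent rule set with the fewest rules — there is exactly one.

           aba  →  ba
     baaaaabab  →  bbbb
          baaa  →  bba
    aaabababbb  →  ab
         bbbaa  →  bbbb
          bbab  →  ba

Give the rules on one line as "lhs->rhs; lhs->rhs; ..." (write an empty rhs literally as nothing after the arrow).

  | aba => ba
  | baaaaabab => bbaaabab => bbbabab => bbaab => bbbb
  | baaa => bba
  | aaabababbb => babababbb => aababbb => bbabbb => babb => ab

aa->b; aba->ba; bab->a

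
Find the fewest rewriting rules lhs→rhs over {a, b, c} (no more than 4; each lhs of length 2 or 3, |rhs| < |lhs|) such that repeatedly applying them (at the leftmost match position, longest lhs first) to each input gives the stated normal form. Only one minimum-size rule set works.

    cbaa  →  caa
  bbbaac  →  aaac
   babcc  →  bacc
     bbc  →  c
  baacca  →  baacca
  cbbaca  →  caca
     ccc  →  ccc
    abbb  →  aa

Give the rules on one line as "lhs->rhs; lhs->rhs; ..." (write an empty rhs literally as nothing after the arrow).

bbb->a; bc->c; cb->c

  | cbaa => caa
  | bbbaac => aaac
  | babcc => bacc
  | bbc => bc => c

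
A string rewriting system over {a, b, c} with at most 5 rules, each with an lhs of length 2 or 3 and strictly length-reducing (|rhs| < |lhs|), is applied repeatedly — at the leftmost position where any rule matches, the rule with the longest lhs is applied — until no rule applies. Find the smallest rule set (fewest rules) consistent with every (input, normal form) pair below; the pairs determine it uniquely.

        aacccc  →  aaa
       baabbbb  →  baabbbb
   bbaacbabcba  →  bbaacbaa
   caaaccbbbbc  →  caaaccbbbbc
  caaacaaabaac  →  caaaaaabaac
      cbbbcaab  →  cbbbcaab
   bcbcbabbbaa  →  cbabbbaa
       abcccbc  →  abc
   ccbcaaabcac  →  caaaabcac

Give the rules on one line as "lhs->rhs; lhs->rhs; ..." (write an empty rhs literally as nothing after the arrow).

  | aacccc => aacbc => aaa
  | baabbbb
  | bbaacbabcba => bbaacbaa
  | caaaccbbbbc

aca->aa; bcb->; cbc->a; ccc->cb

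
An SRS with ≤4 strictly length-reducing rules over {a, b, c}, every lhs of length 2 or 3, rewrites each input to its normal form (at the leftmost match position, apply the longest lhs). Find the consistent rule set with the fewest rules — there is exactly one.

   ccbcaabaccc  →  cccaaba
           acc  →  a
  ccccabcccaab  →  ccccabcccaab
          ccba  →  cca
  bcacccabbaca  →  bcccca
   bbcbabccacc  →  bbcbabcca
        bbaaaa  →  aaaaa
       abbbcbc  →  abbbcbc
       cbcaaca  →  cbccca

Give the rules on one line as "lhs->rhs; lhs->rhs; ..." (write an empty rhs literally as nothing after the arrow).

  | ccbcaabaccc => cccaabaccc => cccaabacc => cccaabac => cccaaba
  | acc => ac => a
  | ccccabcccaab
  | ccba => cca

aac->cc; ac->a; bba->aa; ccb->cc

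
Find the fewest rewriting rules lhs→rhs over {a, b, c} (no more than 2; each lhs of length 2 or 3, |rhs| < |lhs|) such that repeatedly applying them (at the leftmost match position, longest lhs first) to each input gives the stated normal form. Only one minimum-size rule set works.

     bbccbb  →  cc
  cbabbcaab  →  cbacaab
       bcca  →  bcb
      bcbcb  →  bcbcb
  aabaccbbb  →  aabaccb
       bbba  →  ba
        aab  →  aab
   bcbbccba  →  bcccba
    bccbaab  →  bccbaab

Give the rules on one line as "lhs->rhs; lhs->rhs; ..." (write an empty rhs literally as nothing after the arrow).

  | bbccbb => ccbb => cc
  | cbabbcaab => cbacaab
  | bcca => bcb
  | bcbcb

bb->; cca->cb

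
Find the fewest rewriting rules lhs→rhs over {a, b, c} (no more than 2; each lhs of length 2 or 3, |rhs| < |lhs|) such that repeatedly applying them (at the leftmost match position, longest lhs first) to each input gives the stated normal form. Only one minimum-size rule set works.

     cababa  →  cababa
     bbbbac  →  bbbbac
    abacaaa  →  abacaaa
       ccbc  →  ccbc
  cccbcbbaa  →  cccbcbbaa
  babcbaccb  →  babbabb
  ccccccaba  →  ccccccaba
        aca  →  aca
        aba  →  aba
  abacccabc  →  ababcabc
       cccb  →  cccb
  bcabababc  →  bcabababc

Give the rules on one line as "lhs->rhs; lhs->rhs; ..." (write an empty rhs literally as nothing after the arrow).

acc->ab; cba->ba

  | cababa
  | bbbbac
  | abacaaa
  | ccbc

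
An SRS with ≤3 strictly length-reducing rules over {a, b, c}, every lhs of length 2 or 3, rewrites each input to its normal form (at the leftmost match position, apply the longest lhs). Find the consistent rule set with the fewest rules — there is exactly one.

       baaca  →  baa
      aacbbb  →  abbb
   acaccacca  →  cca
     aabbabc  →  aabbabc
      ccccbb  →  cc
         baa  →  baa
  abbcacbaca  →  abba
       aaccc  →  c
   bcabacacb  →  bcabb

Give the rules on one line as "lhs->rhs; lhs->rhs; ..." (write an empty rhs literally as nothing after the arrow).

ac->; cb->

  | baaca => baa
  | aacbbb => abbb
  | acaccacca => accacca => cacca => cca
  | aabbabc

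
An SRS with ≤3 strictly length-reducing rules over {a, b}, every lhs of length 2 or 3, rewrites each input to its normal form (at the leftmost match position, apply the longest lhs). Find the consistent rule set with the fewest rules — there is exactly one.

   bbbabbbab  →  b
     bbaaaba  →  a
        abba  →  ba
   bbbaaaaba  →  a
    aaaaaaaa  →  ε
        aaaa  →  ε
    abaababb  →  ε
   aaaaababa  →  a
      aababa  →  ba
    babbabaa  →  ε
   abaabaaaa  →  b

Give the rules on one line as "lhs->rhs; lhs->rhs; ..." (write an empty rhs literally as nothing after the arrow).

  | bbbabbbab => babbbab => bbbab => bab => b
  | bbaaaba => aaaba => aba => a
  | abba => ba
  | bbbaaaaba => baaaaba => baaba => bba => a

aa->; ab->; bb->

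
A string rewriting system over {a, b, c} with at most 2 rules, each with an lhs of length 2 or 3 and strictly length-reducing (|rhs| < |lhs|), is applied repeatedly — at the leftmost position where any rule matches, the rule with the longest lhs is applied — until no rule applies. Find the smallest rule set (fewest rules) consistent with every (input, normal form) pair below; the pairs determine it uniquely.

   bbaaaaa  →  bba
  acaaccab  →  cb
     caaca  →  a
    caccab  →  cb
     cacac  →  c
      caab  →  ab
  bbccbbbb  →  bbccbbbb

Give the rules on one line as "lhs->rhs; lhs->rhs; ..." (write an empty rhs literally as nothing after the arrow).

  | bbaaaaa => bbaaa => bba
  | acaaccab => aaccab => ccab => cb
  | caaca => aca => a
  | caccab => ccab => cb

aa->; ca->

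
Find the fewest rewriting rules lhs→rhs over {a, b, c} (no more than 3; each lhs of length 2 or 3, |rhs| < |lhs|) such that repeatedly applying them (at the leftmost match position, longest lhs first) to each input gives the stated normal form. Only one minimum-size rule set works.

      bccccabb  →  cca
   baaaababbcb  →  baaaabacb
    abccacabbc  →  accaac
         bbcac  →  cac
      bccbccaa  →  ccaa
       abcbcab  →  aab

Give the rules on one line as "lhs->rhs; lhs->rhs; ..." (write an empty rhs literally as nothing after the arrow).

  | bccccabb => ccccabb => cccab => cca
  | baaaababbcb => baaaababcb => baaaabacb
  | abccacabbc => accacabbc => accaabc => accaac
  | bbcac => bcac => cac

bc->c; cab->a; cbc->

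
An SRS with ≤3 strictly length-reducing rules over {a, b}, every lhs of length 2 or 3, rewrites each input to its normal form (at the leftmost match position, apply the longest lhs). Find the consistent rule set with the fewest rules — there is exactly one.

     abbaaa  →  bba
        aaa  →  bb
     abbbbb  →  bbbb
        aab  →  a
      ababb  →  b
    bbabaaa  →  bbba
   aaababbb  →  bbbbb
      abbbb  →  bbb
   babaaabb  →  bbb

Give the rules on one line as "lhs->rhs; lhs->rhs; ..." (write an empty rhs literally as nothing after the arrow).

aaa->bb; ab->; baa->bb

  | abbaaa => baaa => bba
  | aaa => bb
  | abbbbb => bbbb
  | aab => a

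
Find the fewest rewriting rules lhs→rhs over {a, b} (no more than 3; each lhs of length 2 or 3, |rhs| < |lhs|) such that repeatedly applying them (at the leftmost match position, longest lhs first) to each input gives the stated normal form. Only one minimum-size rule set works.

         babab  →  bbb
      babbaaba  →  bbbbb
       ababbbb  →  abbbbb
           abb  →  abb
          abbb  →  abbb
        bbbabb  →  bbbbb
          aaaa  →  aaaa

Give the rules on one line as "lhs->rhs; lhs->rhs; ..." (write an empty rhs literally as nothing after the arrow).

  | babab => bbab => bbb
  | babbaaba => bbbaaba => bbbbba => bbbbb
  | ababbbb => abbbbb
  | abb

ba->b; baa->bb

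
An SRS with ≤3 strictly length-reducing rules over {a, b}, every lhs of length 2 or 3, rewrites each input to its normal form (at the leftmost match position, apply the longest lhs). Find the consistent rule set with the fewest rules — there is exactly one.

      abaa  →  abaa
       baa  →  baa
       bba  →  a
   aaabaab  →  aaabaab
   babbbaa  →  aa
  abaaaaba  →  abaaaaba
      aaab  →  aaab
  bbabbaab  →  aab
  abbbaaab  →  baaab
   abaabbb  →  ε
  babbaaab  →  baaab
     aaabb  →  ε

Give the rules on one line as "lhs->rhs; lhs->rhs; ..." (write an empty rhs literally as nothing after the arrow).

abb->bb; bb->

  | abaa
  | baa
  | bba => a
  | aaabaab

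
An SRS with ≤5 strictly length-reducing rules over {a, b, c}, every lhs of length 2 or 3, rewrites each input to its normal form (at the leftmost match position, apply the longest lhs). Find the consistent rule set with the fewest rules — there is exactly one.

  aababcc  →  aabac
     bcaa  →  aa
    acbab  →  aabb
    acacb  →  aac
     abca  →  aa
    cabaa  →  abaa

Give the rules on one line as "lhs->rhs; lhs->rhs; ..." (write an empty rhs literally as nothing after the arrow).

bc->; ca->a; cb->c; cba->ab

  | aababcc => aabac
  | bcaa => aa
  | acbab => aabb
  | acacb => aacb => aac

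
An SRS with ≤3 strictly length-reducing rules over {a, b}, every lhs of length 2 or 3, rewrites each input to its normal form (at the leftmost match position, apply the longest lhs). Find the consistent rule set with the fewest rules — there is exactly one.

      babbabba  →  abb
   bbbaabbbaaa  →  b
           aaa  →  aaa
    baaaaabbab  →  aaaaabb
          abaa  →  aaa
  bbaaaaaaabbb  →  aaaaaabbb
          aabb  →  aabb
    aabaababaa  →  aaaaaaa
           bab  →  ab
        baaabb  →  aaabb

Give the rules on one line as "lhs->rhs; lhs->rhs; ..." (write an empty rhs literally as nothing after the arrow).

  | babbabba => abbabba => abbba => abb
  | bbbaabbbaaa => bbabbbaaa => bbbbaaa => bbbaa => bba => b
  | aaa
  | baaaaabbab => aaaaabbab => aaaaabb

ba->a; bba->b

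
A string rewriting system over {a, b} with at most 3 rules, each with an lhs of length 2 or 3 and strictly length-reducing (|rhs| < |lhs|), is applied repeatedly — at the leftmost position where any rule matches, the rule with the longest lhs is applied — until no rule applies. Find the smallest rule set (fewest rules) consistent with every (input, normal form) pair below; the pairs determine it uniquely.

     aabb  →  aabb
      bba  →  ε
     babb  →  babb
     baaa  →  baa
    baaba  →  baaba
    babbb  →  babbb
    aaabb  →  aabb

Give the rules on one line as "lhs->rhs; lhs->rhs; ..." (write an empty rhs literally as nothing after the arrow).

  | aabb
  | bba => ε
  | babb
  | baaa => baa

aaa->aa; bba->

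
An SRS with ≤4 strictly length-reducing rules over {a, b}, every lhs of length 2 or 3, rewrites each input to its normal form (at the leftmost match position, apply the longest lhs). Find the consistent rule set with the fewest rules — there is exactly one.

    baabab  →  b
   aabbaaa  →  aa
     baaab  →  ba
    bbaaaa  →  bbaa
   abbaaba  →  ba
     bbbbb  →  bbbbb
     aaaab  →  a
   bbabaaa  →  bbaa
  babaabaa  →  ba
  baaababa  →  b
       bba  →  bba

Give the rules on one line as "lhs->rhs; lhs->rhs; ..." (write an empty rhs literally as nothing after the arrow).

aaa->aa; ab->; aba->

  | baabab => bab => b
  | aabbaaa => abaaa => aa
  | baaab => baab => ba
  | bbaaaa => bbaaa => bbaa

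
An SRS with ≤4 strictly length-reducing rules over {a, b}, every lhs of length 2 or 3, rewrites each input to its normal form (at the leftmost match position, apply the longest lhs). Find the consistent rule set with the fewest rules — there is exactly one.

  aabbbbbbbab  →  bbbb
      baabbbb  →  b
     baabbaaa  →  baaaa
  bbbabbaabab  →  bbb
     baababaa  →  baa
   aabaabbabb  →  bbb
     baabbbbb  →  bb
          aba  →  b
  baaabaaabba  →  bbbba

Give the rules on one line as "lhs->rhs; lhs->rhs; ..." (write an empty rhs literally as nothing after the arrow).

  | aabbbbbbbab => abbbbbab => bbbab => bbbb
  | baabbbb => babb => b
  | baabbaaa => baaaa
  | bbbabbaabab => bbbaabab => bbbabb => bbb

ab->b; aba->b; abb->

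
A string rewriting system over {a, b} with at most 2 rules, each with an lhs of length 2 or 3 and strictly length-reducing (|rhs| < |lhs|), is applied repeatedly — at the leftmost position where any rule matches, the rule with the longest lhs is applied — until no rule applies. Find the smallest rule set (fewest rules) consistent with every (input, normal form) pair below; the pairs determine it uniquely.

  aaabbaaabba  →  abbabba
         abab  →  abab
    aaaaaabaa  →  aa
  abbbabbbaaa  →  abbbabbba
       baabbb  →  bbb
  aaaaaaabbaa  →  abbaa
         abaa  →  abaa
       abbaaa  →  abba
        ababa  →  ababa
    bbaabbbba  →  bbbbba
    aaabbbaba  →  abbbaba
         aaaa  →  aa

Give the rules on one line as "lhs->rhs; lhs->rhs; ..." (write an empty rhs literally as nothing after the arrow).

aaa->a; aab->

  | aaabbaaabba => abbaaabba => abbabba
  | abab
  | aaaaaabaa => aaaabaa => aabaa => aa
  | abbbabbbaaa => abbbabbba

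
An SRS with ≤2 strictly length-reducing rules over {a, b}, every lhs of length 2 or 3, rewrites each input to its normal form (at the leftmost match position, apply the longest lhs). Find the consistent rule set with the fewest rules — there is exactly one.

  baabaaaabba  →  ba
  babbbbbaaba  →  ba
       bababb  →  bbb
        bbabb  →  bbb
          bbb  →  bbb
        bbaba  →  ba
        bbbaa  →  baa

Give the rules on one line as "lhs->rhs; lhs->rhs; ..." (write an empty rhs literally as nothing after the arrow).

ab->b; bba->ba

  | baabaaaabba => babaaaabba => bbaaaabba => baaaabba => baaabba => baabba => babba => bbba => bba => ba
  | babbbbbaaba => bbbbbbaaba => bbbbbaaba => bbbbaaba => bbbaaba => bbaaba => baaba => baba => bba => ba
  | bababb => bbabb => babb => bbb
  | bbabb => babb => bbb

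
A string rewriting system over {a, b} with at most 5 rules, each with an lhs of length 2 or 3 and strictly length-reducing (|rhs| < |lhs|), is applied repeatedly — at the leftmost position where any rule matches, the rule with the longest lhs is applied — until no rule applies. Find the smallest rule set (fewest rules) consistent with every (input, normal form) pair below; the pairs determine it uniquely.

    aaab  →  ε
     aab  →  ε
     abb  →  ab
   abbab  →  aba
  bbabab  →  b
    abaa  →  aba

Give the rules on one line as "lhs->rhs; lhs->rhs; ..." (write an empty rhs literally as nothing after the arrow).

aa->a; aab->; bab->ba; bb->b

  | aaab => aab => ε
  | aab => ε
  | abb => ab
  | abbab => abab => aba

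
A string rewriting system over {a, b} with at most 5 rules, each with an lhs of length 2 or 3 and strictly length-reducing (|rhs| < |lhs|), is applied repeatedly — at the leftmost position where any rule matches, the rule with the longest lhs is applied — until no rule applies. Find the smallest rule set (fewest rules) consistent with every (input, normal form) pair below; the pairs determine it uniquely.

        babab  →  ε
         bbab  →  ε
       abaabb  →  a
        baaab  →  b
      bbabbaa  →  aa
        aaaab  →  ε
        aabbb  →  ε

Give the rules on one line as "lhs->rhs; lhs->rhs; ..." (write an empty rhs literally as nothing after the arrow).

aaa->; ab->; abb->; ba->a

  | babab => abab => ab => ε
  | bbab => bab => ab => ε
  | abaabb => aabb => a
  | baaab => aaab => b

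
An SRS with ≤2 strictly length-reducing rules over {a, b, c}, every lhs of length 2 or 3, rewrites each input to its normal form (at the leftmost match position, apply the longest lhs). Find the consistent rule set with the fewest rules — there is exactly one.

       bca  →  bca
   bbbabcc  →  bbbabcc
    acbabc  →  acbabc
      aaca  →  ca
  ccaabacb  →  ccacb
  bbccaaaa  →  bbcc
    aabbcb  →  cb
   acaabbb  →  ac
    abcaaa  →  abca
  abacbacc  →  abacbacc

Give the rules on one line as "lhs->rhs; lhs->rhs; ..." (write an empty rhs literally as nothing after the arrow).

aa->; aab->aa

  | bca
  | bbbabcc
  | acbabc
  | aaca => ca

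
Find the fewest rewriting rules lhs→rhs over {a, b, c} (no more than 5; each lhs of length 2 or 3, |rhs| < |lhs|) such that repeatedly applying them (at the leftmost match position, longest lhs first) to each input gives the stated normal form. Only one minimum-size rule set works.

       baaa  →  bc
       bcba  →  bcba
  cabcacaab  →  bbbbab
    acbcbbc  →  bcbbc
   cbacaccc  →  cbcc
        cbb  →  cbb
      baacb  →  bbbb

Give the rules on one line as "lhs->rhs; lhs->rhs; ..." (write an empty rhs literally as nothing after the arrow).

  | baaa => bc
  | bcba
  | cabcacaab => bbcacaab => bbbcaab => bbbbab
  | acbcbbc => bcbbc

aaa->c; aac->bb; ac->; ca->b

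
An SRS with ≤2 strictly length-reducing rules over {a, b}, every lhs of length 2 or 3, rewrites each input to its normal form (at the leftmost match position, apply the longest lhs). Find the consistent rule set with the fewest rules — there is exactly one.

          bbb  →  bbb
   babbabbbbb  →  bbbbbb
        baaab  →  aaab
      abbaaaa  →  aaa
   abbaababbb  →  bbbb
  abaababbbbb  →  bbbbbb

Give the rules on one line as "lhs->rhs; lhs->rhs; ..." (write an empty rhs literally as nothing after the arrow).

  | bbb
  | babbabbbbb => abbabbbbb => ababbbbb => bbbbbb
  | baaab => aaab
  | abbaaaa => abaaaa => baaa => aaa

aba->b; ba->a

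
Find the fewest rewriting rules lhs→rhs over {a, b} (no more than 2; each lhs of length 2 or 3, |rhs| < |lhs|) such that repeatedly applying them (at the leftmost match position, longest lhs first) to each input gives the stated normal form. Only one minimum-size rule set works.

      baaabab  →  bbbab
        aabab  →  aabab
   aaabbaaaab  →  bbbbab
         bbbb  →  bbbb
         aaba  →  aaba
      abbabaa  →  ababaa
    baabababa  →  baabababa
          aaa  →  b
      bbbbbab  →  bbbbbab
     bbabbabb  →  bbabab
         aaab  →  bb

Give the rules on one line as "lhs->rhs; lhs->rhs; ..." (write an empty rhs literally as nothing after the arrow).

  | baaabab => bbbab
  | aabab
  | aaabbaaaab => bbbaaaab => bbbbab
  | bbbb

aaa->b; abb->ab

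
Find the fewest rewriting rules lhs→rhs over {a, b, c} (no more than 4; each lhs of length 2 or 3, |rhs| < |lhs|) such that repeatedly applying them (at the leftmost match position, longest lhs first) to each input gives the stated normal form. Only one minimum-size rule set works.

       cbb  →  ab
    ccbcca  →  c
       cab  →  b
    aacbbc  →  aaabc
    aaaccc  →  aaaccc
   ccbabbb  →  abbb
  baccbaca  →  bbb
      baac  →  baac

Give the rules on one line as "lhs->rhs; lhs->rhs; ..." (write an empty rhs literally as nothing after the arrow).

aca->b; ca->; cb->a

  | cbb => ab
  | ccbcca => cacca => cca => c
  | cab => b
  | aacbbc => aaabc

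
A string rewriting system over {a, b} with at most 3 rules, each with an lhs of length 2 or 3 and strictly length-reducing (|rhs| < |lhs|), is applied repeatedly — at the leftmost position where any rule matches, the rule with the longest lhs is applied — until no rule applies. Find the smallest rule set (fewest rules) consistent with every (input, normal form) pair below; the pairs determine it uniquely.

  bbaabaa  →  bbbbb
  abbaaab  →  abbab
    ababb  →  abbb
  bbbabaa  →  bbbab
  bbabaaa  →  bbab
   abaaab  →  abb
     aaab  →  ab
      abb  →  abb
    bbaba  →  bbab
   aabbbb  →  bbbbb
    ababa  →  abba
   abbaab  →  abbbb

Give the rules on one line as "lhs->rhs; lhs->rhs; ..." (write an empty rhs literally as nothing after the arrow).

  | bbaabaa => bbbbaa => bbbbb
  | abbaaab => abbab
  | ababb => abbb
  | bbbabaa => bbbaba => bbbab

aa->b; aaa->a; aba->ab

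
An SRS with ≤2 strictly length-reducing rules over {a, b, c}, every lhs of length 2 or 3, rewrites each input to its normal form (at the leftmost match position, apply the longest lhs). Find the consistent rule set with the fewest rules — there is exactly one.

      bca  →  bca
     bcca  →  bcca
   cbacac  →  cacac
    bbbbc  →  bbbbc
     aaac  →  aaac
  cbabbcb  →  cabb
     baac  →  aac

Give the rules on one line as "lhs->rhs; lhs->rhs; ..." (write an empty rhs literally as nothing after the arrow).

ba->a; bcb->b

  | bca
  | bcca
  | cbacac => cacac
  | bbbbc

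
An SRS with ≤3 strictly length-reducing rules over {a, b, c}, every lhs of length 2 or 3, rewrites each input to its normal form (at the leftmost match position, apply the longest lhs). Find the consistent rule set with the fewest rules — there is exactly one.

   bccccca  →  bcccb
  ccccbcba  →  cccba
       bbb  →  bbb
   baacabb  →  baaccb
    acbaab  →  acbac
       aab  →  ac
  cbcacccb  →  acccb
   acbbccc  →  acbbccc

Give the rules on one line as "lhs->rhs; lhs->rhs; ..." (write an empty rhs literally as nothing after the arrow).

  | bccccca => bcccb
  | ccccbcba => cccba
  | bbb
  | baacabb => baaccb

ab->c; cbc->; cca->b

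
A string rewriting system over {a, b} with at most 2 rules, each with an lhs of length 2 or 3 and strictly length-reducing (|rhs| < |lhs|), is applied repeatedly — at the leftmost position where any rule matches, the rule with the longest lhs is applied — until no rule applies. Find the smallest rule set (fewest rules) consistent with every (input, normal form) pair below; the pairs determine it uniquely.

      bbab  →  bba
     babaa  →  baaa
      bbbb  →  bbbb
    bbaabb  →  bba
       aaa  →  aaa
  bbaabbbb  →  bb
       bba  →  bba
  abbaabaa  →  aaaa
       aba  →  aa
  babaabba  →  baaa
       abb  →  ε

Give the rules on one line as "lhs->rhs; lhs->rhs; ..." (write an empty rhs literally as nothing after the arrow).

  | bbab => bba
  | babaa => baaa
  | bbbb
  | bbaabb => bba

ab->a; abb->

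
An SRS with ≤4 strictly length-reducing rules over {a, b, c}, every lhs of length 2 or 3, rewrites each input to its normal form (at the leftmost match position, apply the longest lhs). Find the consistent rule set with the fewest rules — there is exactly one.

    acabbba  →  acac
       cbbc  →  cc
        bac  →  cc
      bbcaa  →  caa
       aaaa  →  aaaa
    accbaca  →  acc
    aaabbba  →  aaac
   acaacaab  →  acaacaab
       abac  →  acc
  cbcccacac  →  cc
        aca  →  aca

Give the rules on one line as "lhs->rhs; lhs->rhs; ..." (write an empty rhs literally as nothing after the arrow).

  | acabbba => acabbc => acabc => acac
  | cbbc => cbc => cc
  | bac => cc
  | bbcaa => bcaa => caa

ba->c; bc->c; cca->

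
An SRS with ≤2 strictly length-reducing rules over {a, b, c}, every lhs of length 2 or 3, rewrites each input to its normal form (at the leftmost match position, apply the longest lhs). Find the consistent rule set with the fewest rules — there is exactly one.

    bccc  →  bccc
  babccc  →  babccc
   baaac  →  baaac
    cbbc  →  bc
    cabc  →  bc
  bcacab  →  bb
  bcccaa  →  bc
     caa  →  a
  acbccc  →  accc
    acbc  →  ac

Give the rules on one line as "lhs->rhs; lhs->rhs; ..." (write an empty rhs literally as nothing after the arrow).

ca->; cb->

  | bccc
  | babccc
  | baaac
  | cbbc => bc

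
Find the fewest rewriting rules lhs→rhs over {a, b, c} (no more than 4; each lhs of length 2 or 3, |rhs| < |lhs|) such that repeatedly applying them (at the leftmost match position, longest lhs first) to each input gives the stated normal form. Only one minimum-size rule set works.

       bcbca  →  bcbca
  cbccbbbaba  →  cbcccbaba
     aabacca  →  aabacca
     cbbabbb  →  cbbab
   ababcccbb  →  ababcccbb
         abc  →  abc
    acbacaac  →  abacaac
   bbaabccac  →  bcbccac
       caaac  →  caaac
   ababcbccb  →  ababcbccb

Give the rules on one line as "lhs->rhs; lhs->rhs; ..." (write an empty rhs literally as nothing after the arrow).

  | bcbca
  | cbccbbbaba => cbcccbaba
  | aabacca
  | cbbabbb => cbbacb => cbbab

acb->ab; baa->c; bbb->cb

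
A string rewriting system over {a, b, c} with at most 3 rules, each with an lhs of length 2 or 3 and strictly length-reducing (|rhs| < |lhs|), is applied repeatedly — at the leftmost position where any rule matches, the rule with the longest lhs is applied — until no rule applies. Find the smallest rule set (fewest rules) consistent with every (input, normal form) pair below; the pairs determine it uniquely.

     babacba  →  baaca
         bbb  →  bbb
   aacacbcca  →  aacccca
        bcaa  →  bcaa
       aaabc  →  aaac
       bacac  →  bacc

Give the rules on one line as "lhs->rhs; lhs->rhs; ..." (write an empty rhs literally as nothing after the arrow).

ab->a; cac->cc; cb->c

  | babacba => baacba => baaca
  | bbb
  | aacacbcca => aaccbcca => aacccca
  | bcaa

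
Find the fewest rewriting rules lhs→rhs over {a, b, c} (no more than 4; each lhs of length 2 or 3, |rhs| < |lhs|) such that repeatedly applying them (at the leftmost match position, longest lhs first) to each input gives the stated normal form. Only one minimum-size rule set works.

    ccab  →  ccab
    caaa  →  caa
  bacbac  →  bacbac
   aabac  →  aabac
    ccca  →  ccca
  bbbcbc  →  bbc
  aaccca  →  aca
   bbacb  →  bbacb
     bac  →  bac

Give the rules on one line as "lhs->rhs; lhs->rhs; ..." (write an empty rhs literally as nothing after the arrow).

aaa->aa; acc->; bcb->

  | ccab
  | caaa => caa
  | bacbac
  | aabac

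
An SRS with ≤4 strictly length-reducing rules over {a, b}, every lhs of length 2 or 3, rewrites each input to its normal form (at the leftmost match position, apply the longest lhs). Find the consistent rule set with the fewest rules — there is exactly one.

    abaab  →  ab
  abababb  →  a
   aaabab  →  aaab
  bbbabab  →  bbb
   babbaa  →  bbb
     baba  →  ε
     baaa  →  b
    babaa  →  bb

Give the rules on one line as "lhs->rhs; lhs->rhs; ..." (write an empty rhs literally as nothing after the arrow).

abb->a; ba->; baa->bb

  | abaab => abbb => ab
  | abababb => ababb => abb => a
  | aaabab => aaab
  | bbbabab => bbbab => bbb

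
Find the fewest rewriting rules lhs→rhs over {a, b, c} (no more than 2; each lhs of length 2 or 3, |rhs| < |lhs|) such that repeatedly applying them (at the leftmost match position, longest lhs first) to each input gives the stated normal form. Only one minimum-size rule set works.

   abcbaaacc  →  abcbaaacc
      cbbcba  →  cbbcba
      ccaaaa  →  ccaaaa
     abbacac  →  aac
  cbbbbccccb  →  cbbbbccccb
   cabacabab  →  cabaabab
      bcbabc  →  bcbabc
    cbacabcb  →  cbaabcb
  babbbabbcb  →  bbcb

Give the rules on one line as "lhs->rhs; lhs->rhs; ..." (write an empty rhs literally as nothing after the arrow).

abb->; aca->aa

  | abcbaaacc
  | cbbcba
  | ccaaaa
  | abbacac => acac => aac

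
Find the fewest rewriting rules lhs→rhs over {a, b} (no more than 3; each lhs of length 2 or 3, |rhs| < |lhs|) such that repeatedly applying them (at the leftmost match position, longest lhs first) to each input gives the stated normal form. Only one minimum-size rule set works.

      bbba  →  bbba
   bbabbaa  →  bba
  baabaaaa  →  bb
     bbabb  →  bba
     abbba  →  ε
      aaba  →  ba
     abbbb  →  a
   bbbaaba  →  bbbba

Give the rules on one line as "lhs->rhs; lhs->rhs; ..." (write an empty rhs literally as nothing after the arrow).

  | bbba
  | bbabbaa => bbabaa => bbaaa => bba
  | baabaaaa => bbaaaa => bbaa => bb
  | bbabb => bbab => bba

aa->; ab->a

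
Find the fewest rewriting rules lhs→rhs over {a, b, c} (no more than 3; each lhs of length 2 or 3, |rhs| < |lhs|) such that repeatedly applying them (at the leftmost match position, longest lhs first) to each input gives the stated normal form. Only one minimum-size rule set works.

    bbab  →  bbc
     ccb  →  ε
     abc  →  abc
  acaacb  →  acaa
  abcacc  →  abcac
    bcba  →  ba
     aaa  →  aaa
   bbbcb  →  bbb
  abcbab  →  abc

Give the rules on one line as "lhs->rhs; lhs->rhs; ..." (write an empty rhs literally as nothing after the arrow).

bab->bc; cb->; cc->c

  | bbab => bbc
  | ccb => cb => ε
  | abc
  | acaacb => acaa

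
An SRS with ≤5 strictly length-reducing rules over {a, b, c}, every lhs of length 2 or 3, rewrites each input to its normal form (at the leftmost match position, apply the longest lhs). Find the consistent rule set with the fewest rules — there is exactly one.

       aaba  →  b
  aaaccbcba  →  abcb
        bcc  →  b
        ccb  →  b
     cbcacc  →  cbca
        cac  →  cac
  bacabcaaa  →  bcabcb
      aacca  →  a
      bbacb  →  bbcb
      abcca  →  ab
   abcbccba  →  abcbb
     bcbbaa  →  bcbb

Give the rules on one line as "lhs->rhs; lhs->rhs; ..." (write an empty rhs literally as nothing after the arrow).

  | aaba => ba => b
  | aaaccbcba => accbcba => abcba => abcb
  | bcc => b
  | ccb => b

aa->; ba->b; caa->cb; cc->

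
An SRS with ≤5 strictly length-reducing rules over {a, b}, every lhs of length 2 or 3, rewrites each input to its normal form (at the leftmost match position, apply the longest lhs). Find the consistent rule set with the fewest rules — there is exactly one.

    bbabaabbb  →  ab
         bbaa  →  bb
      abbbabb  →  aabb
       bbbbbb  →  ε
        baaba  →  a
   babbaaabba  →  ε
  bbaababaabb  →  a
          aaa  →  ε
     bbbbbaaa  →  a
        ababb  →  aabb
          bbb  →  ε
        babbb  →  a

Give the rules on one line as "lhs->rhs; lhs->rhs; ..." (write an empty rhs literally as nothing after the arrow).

  | bbabaabbb => babaabbb => abaabbb => abbbb => ab
  | bbaa => bb
  | abbbabb => aabb
  | bbbbbb => bbb => ε

aaa->; ba->a; baa->b; bbb->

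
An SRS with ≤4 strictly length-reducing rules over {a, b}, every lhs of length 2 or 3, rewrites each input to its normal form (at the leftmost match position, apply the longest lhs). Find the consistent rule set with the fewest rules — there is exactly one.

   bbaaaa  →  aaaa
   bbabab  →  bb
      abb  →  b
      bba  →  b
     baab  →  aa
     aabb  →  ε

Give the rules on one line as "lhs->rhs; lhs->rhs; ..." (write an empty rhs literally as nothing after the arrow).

ab->; ba->; baa->bb; bbb->aa

  | bbaaaa => bbbaa => aaaa
  | bbabab => bbab => bb
  | abb => b
  | bba => b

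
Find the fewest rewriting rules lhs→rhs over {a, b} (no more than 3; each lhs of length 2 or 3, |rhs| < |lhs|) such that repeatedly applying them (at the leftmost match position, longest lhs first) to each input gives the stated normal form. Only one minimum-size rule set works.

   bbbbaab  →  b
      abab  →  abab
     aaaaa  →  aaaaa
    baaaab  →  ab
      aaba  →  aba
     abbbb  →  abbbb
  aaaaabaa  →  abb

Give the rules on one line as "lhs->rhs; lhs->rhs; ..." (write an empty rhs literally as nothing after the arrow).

  | bbbbaab => bbab => b
  | abab
  | aaaaa
  | baaaab => bbaab => ab

aab->ab; baa->bb; bba->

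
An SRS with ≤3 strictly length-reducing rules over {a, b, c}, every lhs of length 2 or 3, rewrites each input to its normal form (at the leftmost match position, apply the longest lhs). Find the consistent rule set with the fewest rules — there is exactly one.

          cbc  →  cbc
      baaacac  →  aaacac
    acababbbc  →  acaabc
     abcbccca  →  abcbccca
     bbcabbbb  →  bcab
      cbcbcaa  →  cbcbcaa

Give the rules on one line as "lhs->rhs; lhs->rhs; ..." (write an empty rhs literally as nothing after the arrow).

ba->a; bb->b

  | cbc
  | baaacac => aaacac
  | acababbbc => acaabbbc => acaabbc => acaabc
  | abcbccca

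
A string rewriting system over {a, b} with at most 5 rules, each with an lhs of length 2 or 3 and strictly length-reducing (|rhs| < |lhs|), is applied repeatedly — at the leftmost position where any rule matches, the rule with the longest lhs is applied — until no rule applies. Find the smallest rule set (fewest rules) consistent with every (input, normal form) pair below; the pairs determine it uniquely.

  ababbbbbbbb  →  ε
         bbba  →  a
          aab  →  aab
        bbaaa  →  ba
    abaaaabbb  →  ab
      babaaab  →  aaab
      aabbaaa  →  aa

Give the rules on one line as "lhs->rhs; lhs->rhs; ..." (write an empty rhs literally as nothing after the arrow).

abb->b; baa->; bab->; bbb->

  | ababbbbbbbb => abbbbbbb => bbbbbb => bbb => ε
  | bbba => a
  | aab
  | bbaaa => ba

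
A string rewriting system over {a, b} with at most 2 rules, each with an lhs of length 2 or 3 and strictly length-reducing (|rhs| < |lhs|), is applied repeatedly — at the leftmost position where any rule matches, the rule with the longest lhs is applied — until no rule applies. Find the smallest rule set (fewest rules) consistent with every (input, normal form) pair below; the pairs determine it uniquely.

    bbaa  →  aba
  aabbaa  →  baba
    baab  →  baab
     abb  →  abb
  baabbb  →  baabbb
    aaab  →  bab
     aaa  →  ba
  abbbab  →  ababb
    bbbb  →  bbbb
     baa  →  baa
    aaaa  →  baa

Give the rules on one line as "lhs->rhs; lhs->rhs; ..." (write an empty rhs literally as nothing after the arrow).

  | bbaa => aba
  | aabbaa => aaaba => baba
  | baab
  | abb

aaa->ba; bba->ab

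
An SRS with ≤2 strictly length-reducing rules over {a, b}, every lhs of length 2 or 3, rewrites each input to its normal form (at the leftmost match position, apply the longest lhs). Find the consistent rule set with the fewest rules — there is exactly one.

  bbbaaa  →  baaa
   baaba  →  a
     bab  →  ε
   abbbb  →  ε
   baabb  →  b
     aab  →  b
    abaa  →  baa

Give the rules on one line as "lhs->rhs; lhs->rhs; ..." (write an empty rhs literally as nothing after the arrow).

  | bbbaaa => baaa
  | baaba => baba => bba => a
  | bab => bb => ε
  | abbbb => bbbb => bb => ε

ab->b; bb->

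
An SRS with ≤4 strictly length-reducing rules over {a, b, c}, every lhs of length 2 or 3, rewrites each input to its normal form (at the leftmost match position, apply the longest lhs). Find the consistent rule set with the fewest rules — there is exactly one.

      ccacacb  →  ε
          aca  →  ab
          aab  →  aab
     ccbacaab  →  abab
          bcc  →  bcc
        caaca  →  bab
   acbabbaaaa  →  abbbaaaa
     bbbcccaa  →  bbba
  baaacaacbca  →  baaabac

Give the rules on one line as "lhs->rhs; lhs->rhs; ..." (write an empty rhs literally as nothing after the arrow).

  | ccacacb => cbcacb => ccacb => cbcb => ccb => ε
  | aca => ab
  | aab
  | ccbacaab => acaab => abab

ca->b; cb->c; ccb->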